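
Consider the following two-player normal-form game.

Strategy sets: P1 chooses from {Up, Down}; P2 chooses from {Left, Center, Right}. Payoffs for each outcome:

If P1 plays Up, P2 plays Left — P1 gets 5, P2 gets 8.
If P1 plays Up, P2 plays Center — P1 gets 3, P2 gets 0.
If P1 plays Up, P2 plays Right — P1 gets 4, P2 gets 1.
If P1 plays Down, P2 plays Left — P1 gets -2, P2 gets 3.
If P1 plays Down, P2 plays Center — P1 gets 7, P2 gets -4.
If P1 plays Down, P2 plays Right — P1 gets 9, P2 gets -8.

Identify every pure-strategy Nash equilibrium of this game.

Pure NE: (Up, Left)

P1 against Left: payoffs 5, -2 → best response Up.
P1 against Center: payoffs 3, 7 → best response Down.
P1 against Right: payoffs 4, 9 → best response Down.
P2 against Up: payoffs 8, 0, 1 → best response Left.
P2 against Down: payoffs 3, -4, -8 → best response Left.
Mutual best responses: (Up, Left).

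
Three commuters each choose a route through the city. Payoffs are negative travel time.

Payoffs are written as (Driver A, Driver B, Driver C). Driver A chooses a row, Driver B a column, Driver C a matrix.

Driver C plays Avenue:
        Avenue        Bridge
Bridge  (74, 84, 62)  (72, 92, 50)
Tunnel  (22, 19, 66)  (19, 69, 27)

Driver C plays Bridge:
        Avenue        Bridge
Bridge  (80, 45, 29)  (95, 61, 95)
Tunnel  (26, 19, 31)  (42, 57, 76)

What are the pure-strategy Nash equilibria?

(Bridge, Avenue, Avenue): Driver B can switch to Bridge (84 → 92). Not NE.
(Bridge, Avenue, Bridge): Driver B can switch to Bridge (45 → 61). Not NE.
(Bridge, Bridge, Avenue): Driver C can switch to Bridge (50 → 95). Not NE.
(Bridge, Bridge, Bridge): Driver A gets 95, best alternative 42; Driver B gets 61, best alternative 45; Driver C gets 95, best alternative 50. No profitable deviation — NE.
(Tunnel, Avenue, Avenue): Driver A can switch to Bridge (22 → 74). Not NE.
(Tunnel, Avenue, Bridge): Driver A can switch to Bridge (26 → 80). Not NE.
(Tunnel, Bridge, Avenue): Driver A can switch to Bridge (19 → 72). Not NE.
(The remaining 1 profile has a profitable deviation by the same check.)

The unique pure-strategy Nash equilibrium is (Bridge, Bridge, Bridge).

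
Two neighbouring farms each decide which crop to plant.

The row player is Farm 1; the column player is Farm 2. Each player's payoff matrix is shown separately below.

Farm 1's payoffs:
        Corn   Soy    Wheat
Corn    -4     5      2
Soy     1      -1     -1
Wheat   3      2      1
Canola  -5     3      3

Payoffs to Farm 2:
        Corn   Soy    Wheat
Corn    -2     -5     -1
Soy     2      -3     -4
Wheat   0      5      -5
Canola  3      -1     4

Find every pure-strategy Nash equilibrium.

The unique pure-strategy Nash equilibrium is (Canola, Wheat).

(Corn, Corn): Farm 1 can switch to Soy (-4 → 1). Not NE.
(Corn, Soy): Farm 2 can switch to Corn (-5 → -2). Not NE.
(Corn, Wheat): Farm 1 can switch to Canola (2 → 3). Not NE.
(Soy, Corn): Farm 1 can switch to Wheat (1 → 3). Not NE.
(Soy, Soy): Farm 1 can switch to Corn (-1 → 5). Not NE.
(Soy, Wheat): Farm 1 can switch to Corn (-1 → 2). Not NE.
(Wheat, Corn): Farm 2 can switch to Soy (0 → 5). Not NE.
(Wheat, Soy): Farm 1 can switch to Corn (2 → 5). Not NE.
(Canola, Wheat): Farm 1 gets 3, best alternative 2; Farm 2 gets 4, best alternative 3. No profitable deviation — NE.
(The remaining 3 profiles each have a profitable deviation by the same check.)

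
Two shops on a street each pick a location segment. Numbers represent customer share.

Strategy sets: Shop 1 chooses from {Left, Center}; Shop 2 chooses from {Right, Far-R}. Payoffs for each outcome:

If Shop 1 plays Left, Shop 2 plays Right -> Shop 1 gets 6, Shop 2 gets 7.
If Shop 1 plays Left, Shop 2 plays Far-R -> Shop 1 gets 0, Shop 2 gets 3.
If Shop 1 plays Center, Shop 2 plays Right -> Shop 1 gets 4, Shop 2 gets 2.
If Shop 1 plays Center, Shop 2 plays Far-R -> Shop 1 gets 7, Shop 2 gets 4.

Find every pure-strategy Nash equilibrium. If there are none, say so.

For each player, find the best response to each opponent profile; mutual best responses are the pure NE.
Shop 1 against Right: payoffs 6, 4 → best response Left.
Shop 1 against Far-R: payoffs 0, 7 → best response Center.
Shop 2 against Left: payoffs 7, 3 → best response Right.
Shop 2 against Center: payoffs 2, 4 → best response Far-R.
Mutual best responses: (Left, Right); (Center, Far-R).

(Left, Right); (Center, Far-R)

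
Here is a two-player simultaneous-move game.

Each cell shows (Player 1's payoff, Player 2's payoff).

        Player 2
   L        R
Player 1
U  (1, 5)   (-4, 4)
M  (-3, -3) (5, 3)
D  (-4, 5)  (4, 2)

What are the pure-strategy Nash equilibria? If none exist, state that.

(U, L), (M, R)

Mark each player's best response to every combination of opponents' strategies; a profile where every player is best-responding is a pure Nash equilibrium.
Player 1 against L: payoffs 1, -3, -4 → best response U.
Player 1 against R: payoffs -4, 5, 4 → best response M.
Player 2 against U: payoffs 5, 4 → best response L.
Player 2 against M: payoffs -3, 3 → best response R.
Player 2 against D: payoffs 5, 2 → best response L.
Mutual best responses: (U, L); (M, R).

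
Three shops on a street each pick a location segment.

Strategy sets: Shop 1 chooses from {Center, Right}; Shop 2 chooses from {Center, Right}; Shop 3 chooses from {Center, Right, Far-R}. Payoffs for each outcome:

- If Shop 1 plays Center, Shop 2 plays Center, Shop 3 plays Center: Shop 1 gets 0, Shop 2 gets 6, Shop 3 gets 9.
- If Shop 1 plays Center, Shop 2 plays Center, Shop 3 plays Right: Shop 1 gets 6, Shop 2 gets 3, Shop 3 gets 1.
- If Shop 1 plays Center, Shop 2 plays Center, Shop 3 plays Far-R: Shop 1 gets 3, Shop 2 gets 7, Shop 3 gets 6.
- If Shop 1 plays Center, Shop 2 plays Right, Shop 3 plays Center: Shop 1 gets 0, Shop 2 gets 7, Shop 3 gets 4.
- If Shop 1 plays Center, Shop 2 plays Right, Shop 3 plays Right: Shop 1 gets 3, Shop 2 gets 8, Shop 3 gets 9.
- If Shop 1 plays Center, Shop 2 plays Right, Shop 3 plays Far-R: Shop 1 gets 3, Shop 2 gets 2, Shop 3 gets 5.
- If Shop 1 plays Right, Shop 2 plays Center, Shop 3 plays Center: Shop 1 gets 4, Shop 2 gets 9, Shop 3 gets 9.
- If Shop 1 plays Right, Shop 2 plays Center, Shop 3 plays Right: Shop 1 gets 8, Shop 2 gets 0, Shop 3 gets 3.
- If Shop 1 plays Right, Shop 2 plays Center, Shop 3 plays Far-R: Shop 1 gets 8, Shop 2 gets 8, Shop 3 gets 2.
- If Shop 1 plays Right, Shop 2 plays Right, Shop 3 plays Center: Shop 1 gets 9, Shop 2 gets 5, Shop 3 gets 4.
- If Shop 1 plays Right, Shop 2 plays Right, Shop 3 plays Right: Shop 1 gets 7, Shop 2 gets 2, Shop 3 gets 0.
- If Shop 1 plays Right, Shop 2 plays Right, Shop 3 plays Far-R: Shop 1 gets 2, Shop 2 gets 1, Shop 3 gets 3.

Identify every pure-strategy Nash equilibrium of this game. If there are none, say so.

(Center, Center, Center): Shop 1 can switch to Right (0 → 4). Not NE.
(Center, Center, Right): Shop 1 can switch to Right (6 → 8). Not NE.
(Center, Center, Far-R): Shop 1 can switch to Right (3 → 8). Not NE.
(Center, Right, Center): Shop 1 can switch to Right (0 → 9). Not NE.
(Center, Right, Right): Shop 1 can switch to Right (3 → 7). Not NE.
(Center, Right, Far-R): Shop 2 can switch to Center (2 → 7). Not NE.
(Right, Center, Center): Shop 1 gets 4, best alternative 0; Shop 2 gets 9, best alternative 5; Shop 3 gets 9, best alternative 3. No profitable deviation — NE.
(Right, Center, Right): Shop 2 can switch to Right (0 → 2). Not NE.
(Right, Center, Far-R): Shop 3 can switch to Center (2 → 9). Not NE.
(Right, Right, Center): Shop 2 can switch to Center (5 → 9). Not NE.
(Right, Right, Right): Shop 3 can switch to Center (0 → 4). Not NE.
(The remaining 1 profile has a profitable deviation by the same check.)

The unique pure-strategy Nash equilibrium is (Right, Center, Center).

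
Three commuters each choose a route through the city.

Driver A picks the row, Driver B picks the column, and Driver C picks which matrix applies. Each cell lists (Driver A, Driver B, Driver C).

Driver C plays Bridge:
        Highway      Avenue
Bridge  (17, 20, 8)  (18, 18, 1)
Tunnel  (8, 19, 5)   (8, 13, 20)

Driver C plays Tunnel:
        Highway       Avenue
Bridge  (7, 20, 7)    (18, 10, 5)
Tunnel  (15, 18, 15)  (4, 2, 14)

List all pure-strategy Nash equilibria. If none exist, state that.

Driver A against (Highway, Bridge): payoffs 17, 8 → best response Bridge.
Driver A against (Highway, Tunnel): payoffs 7, 15 → best response Tunnel.
Driver A against (Avenue, Bridge): payoffs 18, 8 → best response Bridge.
Driver A against (Avenue, Tunnel): payoffs 18, 4 → best response Bridge.
Driver B against (Bridge, Bridge): payoffs 20, 18 → best response Highway.
Driver B against (Bridge, Tunnel): payoffs 20, 10 → best response Highway.
Driver B against (Tunnel, Bridge): payoffs 19, 13 → best response Highway.
Driver B against (Tunnel, Tunnel): payoffs 18, 2 → best response Highway.
Driver C against (Bridge, Highway): payoffs 8, 7 → best response Bridge.
Driver C against (Bridge, Avenue): payoffs 1, 5 → best response Tunnel.
Driver C against (Tunnel, Highway): payoffs 5, 15 → best response Tunnel.
Driver C against (Tunnel, Avenue): payoffs 20, 14 → best response Bridge.
Mutual best responses: (Bridge, Highway, Bridge); (Tunnel, Highway, Tunnel).

(Bridge, Highway, Bridge), (Tunnel, Highway, Tunnel)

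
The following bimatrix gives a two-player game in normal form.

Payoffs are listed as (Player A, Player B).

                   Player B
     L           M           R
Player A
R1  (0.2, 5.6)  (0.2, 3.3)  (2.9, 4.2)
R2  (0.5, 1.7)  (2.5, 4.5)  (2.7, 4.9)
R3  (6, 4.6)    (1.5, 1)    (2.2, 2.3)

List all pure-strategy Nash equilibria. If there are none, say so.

The unique pure-strategy Nash equilibrium is (R3, L).

Player A against L: payoffs 0.2, 0.5, 6 → best response R3.
Player A against M: payoffs 0.2, 2.5, 1.5 → best response R2.
Player A against R: payoffs 2.9, 2.7, 2.2 → best response R1.
Player B against R1: payoffs 5.6, 3.3, 4.2 → best response L.
Player B against R2: payoffs 1.7, 4.5, 4.9 → best response R.
Player B against R3: payoffs 4.6, 1, 2.3 → best response L.
Mutual best responses: (R3, L).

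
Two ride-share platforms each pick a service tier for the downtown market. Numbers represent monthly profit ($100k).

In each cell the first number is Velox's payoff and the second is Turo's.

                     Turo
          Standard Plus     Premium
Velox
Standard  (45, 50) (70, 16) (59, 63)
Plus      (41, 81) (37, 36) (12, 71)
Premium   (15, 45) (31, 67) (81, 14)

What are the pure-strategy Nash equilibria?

none

(Standard, Standard): Turo can switch to Premium (50 → 63). Not NE.
(Standard, Plus): Turo can switch to Standard (16 → 50). Not NE.
(Standard, Premium): Velox can switch to Premium (59 → 81). Not NE.
(Plus, Standard): Velox can switch to Standard (41 → 45). Not NE.
(Plus, Plus): Velox can switch to Standard (37 → 70). Not NE.
(Plus, Premium): Velox can switch to Standard (12 → 59). Not NE.
(Premium, Standard): Velox can switch to Standard (15 → 45). Not NE.
(Premium, Plus): Velox can switch to Standard (31 → 70). Not NE.
(Premium, Premium): Turo can switch to Standard (14 → 45). Not NE.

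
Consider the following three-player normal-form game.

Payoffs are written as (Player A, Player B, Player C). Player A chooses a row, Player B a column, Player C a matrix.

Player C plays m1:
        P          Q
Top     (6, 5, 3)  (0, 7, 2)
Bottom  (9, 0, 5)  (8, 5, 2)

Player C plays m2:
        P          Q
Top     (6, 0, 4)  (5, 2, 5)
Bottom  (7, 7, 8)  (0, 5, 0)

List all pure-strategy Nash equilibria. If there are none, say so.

(Top, Q, m2) and (Bottom, P, m2) and (Bottom, Q, m1)

(Top, P, m1): Player A can switch to Bottom (6 → 9). Not NE.
(Top, P, m2): Player A can switch to Bottom (6 → 7). Not NE.
(Top, Q, m1): Player A can switch to Bottom (0 → 8). Not NE.
(Top, Q, m2): Player A gets 5, best alternative 0; Player B gets 2, best alternative 0; Player C gets 5, best alternative 2. No profitable deviation — NE.
(Bottom, P, m1): Player B can switch to Q (0 → 5). Not NE.
(Bottom, P, m2): Player A gets 7, best alternative 6; Player B gets 7, best alternative 5; Player C gets 8, best alternative 5. No profitable deviation — NE.
(Bottom, Q, m1): Player A gets 8, best alternative 0; Player B gets 5, best alternative 0; Player C gets 2, best alternative 0. No profitable deviation — NE.
(Bottom, Q, m2): Player A can switch to Top (0 → 5). Not NE.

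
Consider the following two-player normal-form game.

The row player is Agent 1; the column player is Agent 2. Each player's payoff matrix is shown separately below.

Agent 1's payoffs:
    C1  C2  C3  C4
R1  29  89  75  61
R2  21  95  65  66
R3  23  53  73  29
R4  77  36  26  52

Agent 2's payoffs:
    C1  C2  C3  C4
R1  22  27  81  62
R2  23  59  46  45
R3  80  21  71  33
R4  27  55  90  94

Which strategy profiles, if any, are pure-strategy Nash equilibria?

Check each profile: it is a Nash equilibrium iff no player can strictly gain by switching unilaterally.
(R1, C1): Agent 1 can switch to R4 (29 → 77). Not NE.
(R1, C2): Agent 1 can switch to R2 (89 → 95). Not NE.
(R1, C3): Agent 1 gets 75, best alternative 73; Agent 2 gets 81, best alternative 62. No profitable deviation — NE.
(R1, C4): Agent 1 can switch to R2 (61 → 66). Not NE.
(R2, C1): Agent 1 can switch to R1 (21 → 29). Not NE.
(R2, C2): Agent 1 gets 95, best alternative 89; Agent 2 gets 59, best alternative 46. No profitable deviation — NE.
(R2, C3): Agent 1 can switch to R1 (65 → 75). Not NE.
(R2, C4): Agent 2 can switch to C2 (45 → 59). Not NE.
(R3, C1): Agent 1 can switch to R1 (23 → 29). Not NE.
(R3, C2): Agent 1 can switch to R1 (53 → 89). Not NE.
(R3, C3): Agent 1 can switch to R1 (73 → 75). Not NE.
(R3, C4): Agent 1 can switch to R1 (29 → 61). Not NE.
(R4, C1): Agent 2 can switch to C2 (27 → 55). Not NE.
(R4, C2): Agent 1 can switch to R1 (36 → 89). Not NE.
(The remaining 2 profiles each have a profitable deviation by the same check.)

The pure Nash equilibria are (R1, C3); (R2, C2).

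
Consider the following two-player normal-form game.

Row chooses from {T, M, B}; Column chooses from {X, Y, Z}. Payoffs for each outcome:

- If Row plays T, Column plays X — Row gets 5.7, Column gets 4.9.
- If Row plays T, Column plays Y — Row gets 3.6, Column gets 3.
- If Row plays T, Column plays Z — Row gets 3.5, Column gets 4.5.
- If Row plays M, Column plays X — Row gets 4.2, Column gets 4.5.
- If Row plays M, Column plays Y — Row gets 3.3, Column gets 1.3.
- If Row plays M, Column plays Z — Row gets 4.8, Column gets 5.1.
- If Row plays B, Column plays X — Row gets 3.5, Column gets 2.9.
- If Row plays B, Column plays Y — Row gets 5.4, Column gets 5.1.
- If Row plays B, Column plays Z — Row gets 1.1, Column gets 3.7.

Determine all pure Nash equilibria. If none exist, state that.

(T, X) and (M, Z) and (B, Y)

Row against X: payoffs 5.7, 4.2, 3.5 → best response T.
Row against Y: payoffs 3.6, 3.3, 5.4 → best response B.
Row against Z: payoffs 3.5, 4.8, 1.1 → best response M.
Column against T: payoffs 4.9, 3, 4.5 → best response X.
Column against M: payoffs 4.5, 1.3, 5.1 → best response Z.
Column against B: payoffs 2.9, 5.1, 3.7 → best response Y.
Mutual best responses: (T, X); (M, Z); (B, Y).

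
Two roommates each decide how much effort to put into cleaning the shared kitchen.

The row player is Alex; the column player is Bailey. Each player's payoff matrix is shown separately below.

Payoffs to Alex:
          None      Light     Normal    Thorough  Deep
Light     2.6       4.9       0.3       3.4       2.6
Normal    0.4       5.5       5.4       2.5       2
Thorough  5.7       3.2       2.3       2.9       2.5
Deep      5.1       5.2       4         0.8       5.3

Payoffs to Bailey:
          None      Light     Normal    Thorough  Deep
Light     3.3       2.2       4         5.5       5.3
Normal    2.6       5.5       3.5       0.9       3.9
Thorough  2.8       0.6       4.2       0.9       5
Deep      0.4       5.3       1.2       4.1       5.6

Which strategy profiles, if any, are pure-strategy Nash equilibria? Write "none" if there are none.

Check each profile: it is a Nash equilibrium iff no player can strictly gain by switching unilaterally.
(Light, None): Alex can switch to Thorough (2.6 → 5.7). Not NE.
(Light, Light): Alex can switch to Normal (4.9 → 5.5). Not NE.
(Light, Normal): Alex can switch to Normal (0.3 → 5.4). Not NE.
(Light, Thorough): Alex gets 3.4, best alternative 2.9; Bailey gets 5.5, best alternative 5.3. No profitable deviation — NE.
(Light, Deep): Alex can switch to Deep (2.6 → 5.3). Not NE.
(Normal, None): Alex can switch to Light (0.4 → 2.6). Not NE.
(Normal, Light): Alex gets 5.5, best alternative 5.2; Bailey gets 5.5, best alternative 3.9. No profitable deviation — NE.
(Normal, Normal): Bailey can switch to Light (3.5 → 5.5). Not NE.
(Deep, Deep): Alex gets 5.3, best alternative 2.6; Bailey gets 5.6, best alternative 5.3. No profitable deviation — NE.
(The remaining 11 profiles each have a profitable deviation by the same check.)

Pure-strategy Nash equilibria: (Light, Thorough); (Normal, Light); (Deep, Deep)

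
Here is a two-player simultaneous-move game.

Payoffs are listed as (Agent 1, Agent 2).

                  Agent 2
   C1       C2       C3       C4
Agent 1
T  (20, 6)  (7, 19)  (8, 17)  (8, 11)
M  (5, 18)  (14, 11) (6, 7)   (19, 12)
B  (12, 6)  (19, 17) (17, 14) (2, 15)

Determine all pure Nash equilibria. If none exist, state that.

For each player, find the best response to each opponent profile; mutual best responses are the pure NE.
Agent 1 against C1: payoffs 20, 5, 12 → best response T.
Agent 1 against C2: payoffs 7, 14, 19 → best response B.
Agent 1 against C3: payoffs 8, 6, 17 → best response B.
Agent 1 against C4: payoffs 8, 19, 2 → best response M.
Agent 2 against T: payoffs 6, 19, 17, 11 → best response C2.
Agent 2 against M: payoffs 18, 11, 7, 12 → best response C1.
Agent 2 against B: payoffs 6, 17, 14, 15 → best response C2.
Mutual best responses: (B, C2).

The unique pure-strategy Nash equilibrium is (B, C2).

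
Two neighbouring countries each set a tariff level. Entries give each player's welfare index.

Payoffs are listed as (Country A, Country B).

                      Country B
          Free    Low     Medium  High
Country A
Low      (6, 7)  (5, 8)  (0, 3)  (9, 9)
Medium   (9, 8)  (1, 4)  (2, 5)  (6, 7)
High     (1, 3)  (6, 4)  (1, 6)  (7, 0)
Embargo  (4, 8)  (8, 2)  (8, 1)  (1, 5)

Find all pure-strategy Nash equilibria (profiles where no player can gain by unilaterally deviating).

(Low, Free): Country A can switch to Medium (6 → 9). Not NE.
(Low, Low): Country A can switch to High (5 → 6). Not NE.
(Low, Medium): Country A can switch to Medium (0 → 2). Not NE.
(Low, High): Country A gets 9, best alternative 7; Country B gets 9, best alternative 8. No profitable deviation — NE.
(Medium, Free): Country A gets 9, best alternative 6; Country B gets 8, best alternative 7. No profitable deviation — NE.
(Medium, Low): Country A can switch to Low (1 → 5). Not NE.
(Medium, Medium): Country A can switch to Embargo (2 → 8). Not NE.
(Medium, High): Country A can switch to Low (6 → 9). Not NE.
(High, Free): Country A can switch to Low (1 → 6). Not NE.
(High, Low): Country A can switch to Embargo (6 → 8). Not NE.
(High, Medium): Country A can switch to Medium (1 → 2). Not NE.
(High, High): Country A can switch to Low (7 → 9). Not NE.
(Embargo, Free): Country A can switch to Low (4 → 6). Not NE.
(Embargo, Low): Country B can switch to Free (2 → 8). Not NE.
(The remaining 2 profiles each have a profitable deviation by the same check.)

(Low, High) and (Medium, Free)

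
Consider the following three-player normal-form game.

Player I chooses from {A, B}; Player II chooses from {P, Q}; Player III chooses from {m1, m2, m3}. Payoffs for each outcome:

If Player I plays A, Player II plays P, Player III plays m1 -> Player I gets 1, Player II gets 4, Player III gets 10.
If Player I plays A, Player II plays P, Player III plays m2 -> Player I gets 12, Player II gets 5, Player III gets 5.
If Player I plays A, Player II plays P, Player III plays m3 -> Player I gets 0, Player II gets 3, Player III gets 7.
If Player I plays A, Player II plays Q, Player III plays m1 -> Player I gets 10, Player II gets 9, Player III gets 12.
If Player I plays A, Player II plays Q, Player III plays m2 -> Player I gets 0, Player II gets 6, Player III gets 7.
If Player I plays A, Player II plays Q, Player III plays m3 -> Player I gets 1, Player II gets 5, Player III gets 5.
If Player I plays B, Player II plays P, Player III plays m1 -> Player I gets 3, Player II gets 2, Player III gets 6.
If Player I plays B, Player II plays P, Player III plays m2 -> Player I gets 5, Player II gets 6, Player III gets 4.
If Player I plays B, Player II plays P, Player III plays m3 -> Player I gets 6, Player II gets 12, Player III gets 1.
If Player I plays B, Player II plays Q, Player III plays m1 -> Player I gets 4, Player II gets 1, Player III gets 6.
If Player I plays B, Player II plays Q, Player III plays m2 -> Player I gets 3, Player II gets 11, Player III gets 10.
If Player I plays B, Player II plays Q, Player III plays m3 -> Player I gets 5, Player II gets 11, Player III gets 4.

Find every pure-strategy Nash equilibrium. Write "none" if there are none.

(A, Q, m1) and (B, P, m1) and (B, Q, m2)

Check each profile: it is a Nash equilibrium iff no player can strictly gain by switching unilaterally.
(A, P, m1): Player I can switch to B (1 → 3). Not NE.
(A, P, m2): Player II can switch to Q (5 → 6). Not NE.
(A, P, m3): Player I can switch to B (0 → 6). Not NE.
(A, Q, m1): Player I gets 10, best alternative 4; Player II gets 9, best alternative 4; Player III gets 12, best alternative 7. No profitable deviation — NE.
(A, Q, m2): Player I can switch to B (0 → 3). Not NE.
(A, Q, m3): Player I can switch to B (1 → 5). Not NE.
(B, P, m1): Player I gets 3, best alternative 1; Player II gets 2, best alternative 1; Player III gets 6, best alternative 4. No profitable deviation — NE.
(B, P, m2): Player I can switch to A (5 → 12). Not NE.
(B, Q, m2): Player I gets 3, best alternative 0; Player II gets 11, best alternative 6; Player III gets 10, best alternative 6. No profitable deviation — NE.
(The remaining 3 profiles each have a profitable deviation by the same check.)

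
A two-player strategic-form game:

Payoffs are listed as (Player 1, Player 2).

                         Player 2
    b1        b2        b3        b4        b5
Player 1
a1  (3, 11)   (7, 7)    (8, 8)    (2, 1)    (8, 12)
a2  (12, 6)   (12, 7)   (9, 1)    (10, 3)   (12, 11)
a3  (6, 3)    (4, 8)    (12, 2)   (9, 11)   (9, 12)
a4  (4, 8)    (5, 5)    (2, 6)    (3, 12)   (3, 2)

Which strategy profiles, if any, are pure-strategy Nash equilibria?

Player 1 against b1: payoffs 3, 12, 6, 4 → best response a2.
Player 1 against b2: payoffs 7, 12, 4, 5 → best response a2.
Player 1 against b3: payoffs 8, 9, 12, 2 → best response a3.
Player 1 against b4: payoffs 2, 10, 9, 3 → best response a2.
Player 1 against b5: payoffs 8, 12, 9, 3 → best response a2.
Player 2 against a1: payoffs 11, 7, 8, 1, 12 → best response b5.
Player 2 against a2: payoffs 6, 7, 1, 3, 11 → best response b5.
Player 2 against a3: payoffs 3, 8, 2, 11, 12 → best response b5.
Player 2 against a4: payoffs 8, 5, 6, 12, 2 → best response b4.
Mutual best responses: (a2, b5).

(a2, b5)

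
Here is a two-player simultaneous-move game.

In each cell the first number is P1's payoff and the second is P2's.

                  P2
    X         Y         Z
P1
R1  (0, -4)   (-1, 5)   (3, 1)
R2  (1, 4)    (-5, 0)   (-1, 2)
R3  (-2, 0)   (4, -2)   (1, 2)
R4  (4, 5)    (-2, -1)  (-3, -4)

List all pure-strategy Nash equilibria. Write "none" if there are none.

The unique pure-strategy Nash equilibrium is (R4, X).

For each strategy profile, look for a profitable unilateral deviation.
(R1, X): P1 can switch to R2 (0 → 1). Not NE.
(R1, Y): P1 can switch to R3 (-1 → 4). Not NE.
(R1, Z): P2 can switch to Y (1 → 5). Not NE.
(R2, X): P1 can switch to R4 (1 → 4). Not NE.
(R2, Y): P1 can switch to R1 (-5 → -1). Not NE.
(R2, Z): P1 can switch to R1 (-1 → 3). Not NE.
(R3, X): P1 can switch to R1 (-2 → 0). Not NE.
(R3, Y): P2 can switch to X (-2 → 0). Not NE.
(R3, Z): P1 can switch to R1 (1 → 3). Not NE.
(R4, X): P1 gets 4, best alternative 1; P2 gets 5, best alternative -1. No profitable deviation — NE.
(R4, Y): P1 can switch to R1 (-2 → -1). Not NE.
(R4, Z): P1 can switch to R1 (-3 → 3). Not NE.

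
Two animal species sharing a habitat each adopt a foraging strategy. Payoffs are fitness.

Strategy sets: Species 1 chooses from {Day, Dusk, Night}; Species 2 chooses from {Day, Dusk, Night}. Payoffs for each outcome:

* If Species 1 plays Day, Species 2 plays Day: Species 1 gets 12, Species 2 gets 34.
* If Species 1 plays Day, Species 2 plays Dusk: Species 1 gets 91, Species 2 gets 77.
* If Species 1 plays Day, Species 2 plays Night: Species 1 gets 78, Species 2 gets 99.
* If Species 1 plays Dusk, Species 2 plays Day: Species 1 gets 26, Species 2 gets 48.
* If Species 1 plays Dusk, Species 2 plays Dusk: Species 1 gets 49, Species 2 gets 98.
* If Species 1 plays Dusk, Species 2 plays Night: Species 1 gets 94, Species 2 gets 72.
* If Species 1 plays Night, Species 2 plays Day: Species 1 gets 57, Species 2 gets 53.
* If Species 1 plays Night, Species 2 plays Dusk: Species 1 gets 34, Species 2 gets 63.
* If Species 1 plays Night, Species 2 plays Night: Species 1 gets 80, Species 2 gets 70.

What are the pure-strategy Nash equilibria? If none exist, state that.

Mark each player's best response to every combination of opponents' strategies; a profile where every player is best-responding is a pure Nash equilibrium.
Species 1 against Day: payoffs 12, 26, 57 → best response Night.
Species 1 against Dusk: payoffs 91, 49, 34 → best response Day.
Species 1 against Night: payoffs 78, 94, 80 → best response Dusk.
Species 2 against Day: payoffs 34, 77, 99 → best response Night.
Species 2 against Dusk: payoffs 48, 98, 72 → best response Dusk.
Species 2 against Night: payoffs 53, 63, 70 → best response Night.
No profile is a mutual best response for all players.

No pure-strategy Nash equilibrium.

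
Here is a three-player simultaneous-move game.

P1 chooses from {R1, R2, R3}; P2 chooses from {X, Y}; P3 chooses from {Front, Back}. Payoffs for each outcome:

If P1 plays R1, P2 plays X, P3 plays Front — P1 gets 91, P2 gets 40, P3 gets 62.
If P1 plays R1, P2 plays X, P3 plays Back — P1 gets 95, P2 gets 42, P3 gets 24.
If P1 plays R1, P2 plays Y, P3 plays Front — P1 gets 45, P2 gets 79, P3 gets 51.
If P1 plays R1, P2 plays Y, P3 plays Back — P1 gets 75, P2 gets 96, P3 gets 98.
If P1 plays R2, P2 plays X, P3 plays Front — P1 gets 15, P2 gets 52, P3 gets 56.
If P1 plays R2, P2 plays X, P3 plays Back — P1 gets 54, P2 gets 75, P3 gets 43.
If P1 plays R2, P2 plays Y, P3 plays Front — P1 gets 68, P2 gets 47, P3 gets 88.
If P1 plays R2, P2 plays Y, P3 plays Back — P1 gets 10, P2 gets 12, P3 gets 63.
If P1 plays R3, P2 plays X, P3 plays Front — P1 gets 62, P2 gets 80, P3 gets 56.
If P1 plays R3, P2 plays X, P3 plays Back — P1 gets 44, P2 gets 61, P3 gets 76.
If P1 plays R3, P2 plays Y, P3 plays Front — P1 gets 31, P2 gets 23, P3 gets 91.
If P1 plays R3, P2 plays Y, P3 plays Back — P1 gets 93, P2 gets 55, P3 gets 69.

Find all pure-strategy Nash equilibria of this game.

P1 against (X, Front): payoffs 91, 15, 62 → best response R1.
P1 against (X, Back): payoffs 95, 54, 44 → best response R1.
P1 against (Y, Front): payoffs 45, 68, 31 → best response R2.
P1 against (Y, Back): payoffs 75, 10, 93 → best response R3.
P2 against (R1, Front): payoffs 40, 79 → best response Y.
P2 against (R1, Back): payoffs 42, 96 → best response Y.
P2 against (R2, Front): payoffs 52, 47 → best response X.
P2 against (R2, Back): payoffs 75, 12 → best response X.
P2 against (R3, Front): payoffs 80, 23 → best response X.
P2 against (R3, Back): payoffs 61, 55 → best response X.
P3 against (R1, X): payoffs 62, 24 → best response Front.
P3 against (R1, Y): payoffs 51, 98 → best response Back.
P3 against (R2, X): payoffs 56, 43 → best response Front.
P3 against (R2, Y): payoffs 88, 63 → best response Front.
P3 against (R3, X): payoffs 56, 76 → best response Back.
P3 against (R3, Y): payoffs 91, 69 → best response Front.
No profile is a mutual best response for all players.

There is no pure-strategy Nash equilibrium.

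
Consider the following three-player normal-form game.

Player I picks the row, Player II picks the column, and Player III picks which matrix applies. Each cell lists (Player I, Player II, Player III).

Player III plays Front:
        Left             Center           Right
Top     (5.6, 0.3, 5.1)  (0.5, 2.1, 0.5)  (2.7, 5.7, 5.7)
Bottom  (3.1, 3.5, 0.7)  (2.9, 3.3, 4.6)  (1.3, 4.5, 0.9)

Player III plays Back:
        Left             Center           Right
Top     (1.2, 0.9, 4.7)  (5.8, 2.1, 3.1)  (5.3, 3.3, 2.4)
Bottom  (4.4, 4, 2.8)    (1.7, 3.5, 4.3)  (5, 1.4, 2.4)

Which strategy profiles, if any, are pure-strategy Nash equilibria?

(Top, Right, Front); (Bottom, Left, Back)

For each strategy profile, look for a profitable unilateral deviation.
(Top, Left, Front): Player II can switch to Center (0.3 → 2.1). Not NE.
(Top, Left, Back): Player I can switch to Bottom (1.2 → 4.4). Not NE.
(Top, Center, Front): Player I can switch to Bottom (0.5 → 2.9). Not NE.
(Top, Center, Back): Player II can switch to Right (2.1 → 3.3). Not NE.
(Top, Right, Front): Player I gets 2.7, best alternative 1.3; Player II gets 5.7, best alternative 2.1; Player III gets 5.7, best alternative 2.4. No profitable deviation — NE.
(Top, Right, Back): Player III can switch to Front (2.4 → 5.7). Not NE.
(Bottom, Left, Front): Player I can switch to Top (3.1 → 5.6). Not NE.
(Bottom, Left, Back): Player I gets 4.4, best alternative 1.2; Player II gets 4, best alternative 3.5; Player III gets 2.8, best alternative 0.7. No profitable deviation — NE.
(Bottom, Center, Front): Player II can switch to Left (3.3 → 3.5). Not NE.
(Bottom, Center, Back): Player I can switch to Top (1.7 → 5.8). Not NE.
(The remaining 2 profiles each have a profitable deviation by the same check.)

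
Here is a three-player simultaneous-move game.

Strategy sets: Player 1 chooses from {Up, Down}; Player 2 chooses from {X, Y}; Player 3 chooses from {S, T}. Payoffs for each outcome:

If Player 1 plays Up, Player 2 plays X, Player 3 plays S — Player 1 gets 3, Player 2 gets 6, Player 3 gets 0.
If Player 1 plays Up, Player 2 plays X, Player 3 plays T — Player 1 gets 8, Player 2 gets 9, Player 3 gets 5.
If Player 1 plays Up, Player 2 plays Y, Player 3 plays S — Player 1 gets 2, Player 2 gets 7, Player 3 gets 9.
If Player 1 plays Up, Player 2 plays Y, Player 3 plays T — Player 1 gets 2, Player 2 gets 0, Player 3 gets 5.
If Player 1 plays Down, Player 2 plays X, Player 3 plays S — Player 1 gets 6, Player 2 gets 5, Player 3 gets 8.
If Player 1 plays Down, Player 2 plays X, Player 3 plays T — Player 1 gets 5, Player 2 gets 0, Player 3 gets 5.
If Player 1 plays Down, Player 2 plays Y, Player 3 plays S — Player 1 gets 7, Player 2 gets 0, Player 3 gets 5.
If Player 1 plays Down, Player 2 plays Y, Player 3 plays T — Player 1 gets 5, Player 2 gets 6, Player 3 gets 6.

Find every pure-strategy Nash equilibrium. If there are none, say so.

The pure Nash equilibria are (Up, X, T) and (Down, X, S) and (Down, Y, T).

Player 1 against (X, S): payoffs 3, 6 → best response Down.
Player 1 against (X, T): payoffs 8, 5 → best response Up.
Player 1 against (Y, S): payoffs 2, 7 → best response Down.
Player 1 against (Y, T): payoffs 2, 5 → best response Down.
Player 2 against (Up, S): payoffs 6, 7 → best response Y.
Player 2 against (Up, T): payoffs 9, 0 → best response X.
Player 2 against (Down, S): payoffs 5, 0 → best response X.
Player 2 against (Down, T): payoffs 0, 6 → best response Y.
Player 3 against (Up, X): payoffs 0, 5 → best response T.
Player 3 against (Up, Y): payoffs 9, 5 → best response S.
Player 3 against (Down, X): payoffs 8, 5 → best response S.
Player 3 against (Down, Y): payoffs 5, 6 → best response T.
Mutual best responses: (Up, X, T); (Down, X, S); (Down, Y, T).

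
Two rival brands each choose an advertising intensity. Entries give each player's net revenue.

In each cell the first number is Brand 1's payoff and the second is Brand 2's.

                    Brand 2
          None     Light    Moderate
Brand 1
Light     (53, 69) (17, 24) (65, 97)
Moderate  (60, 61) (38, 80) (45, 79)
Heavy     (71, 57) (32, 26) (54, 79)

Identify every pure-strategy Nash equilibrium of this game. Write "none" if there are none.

(Light, None): Brand 1 can switch to Moderate (53 → 60). Not NE.
(Light, Light): Brand 1 can switch to Moderate (17 → 38). Not NE.
(Light, Moderate): Brand 1 gets 65, best alternative 54; Brand 2 gets 97, best alternative 69. No profitable deviation — NE.
(Moderate, None): Brand 1 can switch to Heavy (60 → 71). Not NE.
(Moderate, Light): Brand 1 gets 38, best alternative 32; Brand 2 gets 80, best alternative 79. No profitable deviation — NE.
(Moderate, Moderate): Brand 1 can switch to Light (45 → 65). Not NE.
(Heavy, None): Brand 2 can switch to Moderate (57 → 79). Not NE.
(Heavy, Light): Brand 1 can switch to Moderate (32 → 38). Not NE.
(The remaining 1 profile has a profitable deviation by the same check.)

The pure Nash equilibria are (Light, Moderate); (Moderate, Light).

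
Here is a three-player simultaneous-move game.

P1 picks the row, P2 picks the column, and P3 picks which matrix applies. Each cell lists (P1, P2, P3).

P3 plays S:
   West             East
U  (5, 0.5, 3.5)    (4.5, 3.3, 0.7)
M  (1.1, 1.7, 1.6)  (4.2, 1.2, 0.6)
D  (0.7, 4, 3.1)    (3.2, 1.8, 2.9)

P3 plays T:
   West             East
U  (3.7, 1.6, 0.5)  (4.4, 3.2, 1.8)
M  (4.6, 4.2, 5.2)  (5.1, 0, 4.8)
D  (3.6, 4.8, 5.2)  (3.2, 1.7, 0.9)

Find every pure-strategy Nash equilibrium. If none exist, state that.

(M, West, T)

P1 against (West, S): payoffs 5, 1.1, 0.7 → best response U.
P1 against (West, T): payoffs 3.7, 4.6, 3.6 → best response M.
P1 against (East, S): payoffs 4.5, 4.2, 3.2 → best response U.
P1 against (East, T): payoffs 4.4, 5.1, 3.2 → best response M.
P2 against (U, S): payoffs 0.5, 3.3 → best response East.
P2 against (U, T): payoffs 1.6, 3.2 → best response East.
P2 against (M, S): payoffs 1.7, 1.2 → best response West.
P2 against (M, T): payoffs 4.2, 0 → best response West.
P2 against (D, S): payoffs 4, 1.8 → best response West.
P2 against (D, T): payoffs 4.8, 1.7 → best response West.
P3 against (U, West): payoffs 3.5, 0.5 → best response S.
P3 against (U, East): payoffs 0.7, 1.8 → best response T.
P3 against (M, West): payoffs 1.6, 5.2 → best response T.
P3 against (M, East): payoffs 0.6, 4.8 → best response T.
P3 against (D, West): payoffs 3.1, 5.2 → best response T.
P3 against (D, East): payoffs 2.9, 0.9 → best response S.
Mutual best responses: (M, West, T).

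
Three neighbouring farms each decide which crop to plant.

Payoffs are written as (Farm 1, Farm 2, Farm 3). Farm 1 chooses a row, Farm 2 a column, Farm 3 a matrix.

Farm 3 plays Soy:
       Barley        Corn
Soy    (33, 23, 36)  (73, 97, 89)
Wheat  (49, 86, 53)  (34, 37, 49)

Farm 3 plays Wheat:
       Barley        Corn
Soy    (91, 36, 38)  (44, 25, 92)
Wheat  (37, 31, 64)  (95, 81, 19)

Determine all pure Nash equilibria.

For each strategy profile, look for a profitable unilateral deviation.
(Soy, Barley, Soy): Farm 1 can switch to Wheat (33 → 49). Not NE.
(Soy, Barley, Wheat): Farm 1 gets 91, best alternative 37; Farm 2 gets 36, best alternative 25; Farm 3 gets 38, best alternative 36. No profitable deviation — NE.
(Soy, Corn, Soy): Farm 3 can switch to Wheat (89 → 92). Not NE.
(Soy, Corn, Wheat): Farm 1 can switch to Wheat (44 → 95). Not NE.
(Wheat, Barley, Soy): Farm 3 can switch to Wheat (53 → 64). Not NE.
(Wheat, Barley, Wheat): Farm 1 can switch to Soy (37 → 91). Not NE.
(Wheat, Corn, Soy): Farm 1 can switch to Soy (34 → 73). Not NE.
(Wheat, Corn, Wheat): Farm 3 can switch to Soy (19 → 49). Not NE.

Pure NE: (Soy, Barley, Wheat)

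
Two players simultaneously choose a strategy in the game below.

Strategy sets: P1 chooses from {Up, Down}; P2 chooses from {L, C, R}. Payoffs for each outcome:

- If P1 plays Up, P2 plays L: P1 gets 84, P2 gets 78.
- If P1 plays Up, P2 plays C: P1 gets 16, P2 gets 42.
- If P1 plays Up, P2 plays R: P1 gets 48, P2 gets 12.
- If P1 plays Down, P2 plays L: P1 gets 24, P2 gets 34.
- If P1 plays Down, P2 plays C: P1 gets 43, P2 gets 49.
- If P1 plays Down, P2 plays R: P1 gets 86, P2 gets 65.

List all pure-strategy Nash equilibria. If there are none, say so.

P1 against L: payoffs 84, 24 → best response Up.
P1 against C: payoffs 16, 43 → best response Down.
P1 against R: payoffs 48, 86 → best response Down.
P2 against Up: payoffs 78, 42, 12 → best response L.
P2 against Down: payoffs 34, 49, 65 → best response R.
Mutual best responses: (Up, L); (Down, R).

Pure-strategy Nash equilibria: (Up, L), (Down, R)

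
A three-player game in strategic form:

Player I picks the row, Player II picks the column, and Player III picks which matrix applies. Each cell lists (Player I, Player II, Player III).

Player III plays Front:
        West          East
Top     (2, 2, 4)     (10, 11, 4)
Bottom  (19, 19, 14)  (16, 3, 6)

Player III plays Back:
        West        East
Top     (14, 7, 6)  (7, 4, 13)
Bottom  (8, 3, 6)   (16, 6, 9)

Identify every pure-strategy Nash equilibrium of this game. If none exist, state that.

(Top, West, Back) and (Bottom, West, Front) and (Bottom, East, Back)

Player I against (West, Front): payoffs 2, 19 → best response Bottom.
Player I against (West, Back): payoffs 14, 8 → best response Top.
Player I against (East, Front): payoffs 10, 16 → best response Bottom.
Player I against (East, Back): payoffs 7, 16 → best response Bottom.
Player II against (Top, Front): payoffs 2, 11 → best response East.
Player II against (Top, Back): payoffs 7, 4 → best response West.
Player II against (Bottom, Front): payoffs 19, 3 → best response West.
Player II against (Bottom, Back): payoffs 3, 6 → best response East.
Player III against (Top, West): payoffs 4, 6 → best response Back.
Player III against (Top, East): payoffs 4, 13 → best response Back.
Player III against (Bottom, West): payoffs 14, 6 → best response Front.
Player III against (Bottom, East): payoffs 6, 9 → best response Back.
Mutual best responses: (Top, West, Back); (Bottom, West, Front); (Bottom, East, Back).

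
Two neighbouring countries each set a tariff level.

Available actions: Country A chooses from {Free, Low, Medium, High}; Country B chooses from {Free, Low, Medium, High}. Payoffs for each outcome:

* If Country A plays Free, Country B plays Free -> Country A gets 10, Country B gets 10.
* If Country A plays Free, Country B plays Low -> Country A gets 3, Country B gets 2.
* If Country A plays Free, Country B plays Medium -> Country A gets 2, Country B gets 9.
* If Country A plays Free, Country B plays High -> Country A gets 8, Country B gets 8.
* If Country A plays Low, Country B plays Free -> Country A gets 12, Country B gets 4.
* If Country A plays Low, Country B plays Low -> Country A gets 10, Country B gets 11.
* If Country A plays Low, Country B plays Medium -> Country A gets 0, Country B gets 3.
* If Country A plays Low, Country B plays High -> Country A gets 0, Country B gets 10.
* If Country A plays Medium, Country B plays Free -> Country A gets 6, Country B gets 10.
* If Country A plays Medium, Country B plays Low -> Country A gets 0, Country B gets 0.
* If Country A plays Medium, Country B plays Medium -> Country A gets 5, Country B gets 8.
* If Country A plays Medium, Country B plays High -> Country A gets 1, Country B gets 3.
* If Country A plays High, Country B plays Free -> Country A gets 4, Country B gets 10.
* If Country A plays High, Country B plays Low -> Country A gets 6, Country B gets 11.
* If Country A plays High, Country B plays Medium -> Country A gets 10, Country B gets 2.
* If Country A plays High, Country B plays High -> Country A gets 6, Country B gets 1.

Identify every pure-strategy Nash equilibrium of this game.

For each strategy profile, look for a profitable unilateral deviation.
(Free, Free): Country A can switch to Low (10 → 12). Not NE.
(Free, Low): Country A can switch to Low (3 → 10). Not NE.
(Free, Medium): Country A can switch to Medium (2 → 5). Not NE.
(Free, High): Country B can switch to Free (8 → 10). Not NE.
(Low, Free): Country B can switch to Low (4 → 11). Not NE.
(Low, Low): Country A gets 10, best alternative 6; Country B gets 11, best alternative 10. No profitable deviation — NE.
(Low, Medium): Country A can switch to Free (0 → 2). Not NE.
(Low, High): Country A can switch to Free (0 → 8). Not NE.
(Medium, Free): Country A can switch to Free (6 → 10). Not NE.
(Medium, Low): Country A can switch to Free (0 → 3). Not NE.
(Medium, Medium): Country A can switch to High (5 → 10). Not NE.
(Medium, High): Country A can switch to Free (1 → 8). Not NE.
(High, Free): Country A can switch to Free (4 → 10). Not NE.
(The remaining 3 profiles each have a profitable deviation by the same check.)

The unique pure-strategy Nash equilibrium is (Low, Low).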